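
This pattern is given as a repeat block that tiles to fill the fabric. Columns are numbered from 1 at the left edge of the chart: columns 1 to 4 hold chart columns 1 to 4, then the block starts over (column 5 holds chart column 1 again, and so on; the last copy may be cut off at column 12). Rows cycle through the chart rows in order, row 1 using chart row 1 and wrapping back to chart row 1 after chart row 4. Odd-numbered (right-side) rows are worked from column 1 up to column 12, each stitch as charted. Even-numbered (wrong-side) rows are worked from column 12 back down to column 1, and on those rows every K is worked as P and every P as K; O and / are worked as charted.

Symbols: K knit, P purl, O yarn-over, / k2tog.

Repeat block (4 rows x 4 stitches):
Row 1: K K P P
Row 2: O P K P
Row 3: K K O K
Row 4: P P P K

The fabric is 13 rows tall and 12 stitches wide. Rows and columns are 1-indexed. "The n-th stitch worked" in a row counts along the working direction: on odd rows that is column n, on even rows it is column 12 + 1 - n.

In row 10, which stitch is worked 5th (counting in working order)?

For row 10: chart row = ((10-1) mod 4) + 1 = 2; this is a WS (even) row.
Chart row 2 tiled across columns 1-12: O P K P O P K P O P K P
Wrong side: read the tiled row from column 12 down to 1 and exchange K with P (leave O, /).
Row 10 as worked: K P K O K P K O K P K O
The 5th stitch worked is K.

Result:
K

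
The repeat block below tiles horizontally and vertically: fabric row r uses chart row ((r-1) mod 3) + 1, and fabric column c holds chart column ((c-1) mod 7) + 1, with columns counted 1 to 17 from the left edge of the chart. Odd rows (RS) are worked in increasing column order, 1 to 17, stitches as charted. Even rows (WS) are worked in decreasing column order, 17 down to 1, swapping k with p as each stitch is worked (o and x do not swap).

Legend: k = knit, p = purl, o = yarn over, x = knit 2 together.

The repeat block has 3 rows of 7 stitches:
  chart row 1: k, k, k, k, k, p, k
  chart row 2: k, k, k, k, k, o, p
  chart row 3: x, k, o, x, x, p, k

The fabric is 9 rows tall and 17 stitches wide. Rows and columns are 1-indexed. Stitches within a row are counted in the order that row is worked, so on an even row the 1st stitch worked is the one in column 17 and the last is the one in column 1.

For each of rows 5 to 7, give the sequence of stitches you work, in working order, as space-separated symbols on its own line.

Row 5: chart row 2, RS - tile across columns 1-17 and work as-is.
Row 6: chart row 3, WS - tiled (columns 1-17): x k o x x p k x k o x x p k x k o; work from column 17 back to 1 with k<->p swapped.
Row 7: chart row 1, RS - tile across columns 1-17 and work as-is.

Result:
k k k k k o p k k k k k o p k k k
o p x p k x x o p x p k x x o p x
k k k k k p k k k k k k p k k k k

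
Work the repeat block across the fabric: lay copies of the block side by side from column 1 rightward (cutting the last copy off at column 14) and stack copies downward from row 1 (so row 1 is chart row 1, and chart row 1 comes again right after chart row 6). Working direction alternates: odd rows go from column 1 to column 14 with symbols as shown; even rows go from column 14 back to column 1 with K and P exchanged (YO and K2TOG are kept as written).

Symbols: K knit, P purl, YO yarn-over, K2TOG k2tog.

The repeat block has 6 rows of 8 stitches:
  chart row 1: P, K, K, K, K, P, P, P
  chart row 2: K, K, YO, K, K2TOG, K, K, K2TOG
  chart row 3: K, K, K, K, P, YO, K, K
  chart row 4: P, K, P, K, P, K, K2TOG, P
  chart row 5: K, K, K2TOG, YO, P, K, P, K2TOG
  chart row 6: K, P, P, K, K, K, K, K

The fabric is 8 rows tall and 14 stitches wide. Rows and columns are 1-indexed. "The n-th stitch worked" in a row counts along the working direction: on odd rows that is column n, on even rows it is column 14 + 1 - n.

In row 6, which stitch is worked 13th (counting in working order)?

Stitch:
K

Derivation:
For row 6: chart row = ((6-1) mod 6) + 1 = 6; this is a WS (even) row.
Chart row 6 tiled across columns 1-14: K P P K K K K K K P P K K K
WS: work from column 14 back to column 1 (reverse the tiled row), swapping K<->P (YO and K2TOG unchanged).
Row 6 as worked: P P P K K P P P P P P K K P
The 13th stitch worked is K.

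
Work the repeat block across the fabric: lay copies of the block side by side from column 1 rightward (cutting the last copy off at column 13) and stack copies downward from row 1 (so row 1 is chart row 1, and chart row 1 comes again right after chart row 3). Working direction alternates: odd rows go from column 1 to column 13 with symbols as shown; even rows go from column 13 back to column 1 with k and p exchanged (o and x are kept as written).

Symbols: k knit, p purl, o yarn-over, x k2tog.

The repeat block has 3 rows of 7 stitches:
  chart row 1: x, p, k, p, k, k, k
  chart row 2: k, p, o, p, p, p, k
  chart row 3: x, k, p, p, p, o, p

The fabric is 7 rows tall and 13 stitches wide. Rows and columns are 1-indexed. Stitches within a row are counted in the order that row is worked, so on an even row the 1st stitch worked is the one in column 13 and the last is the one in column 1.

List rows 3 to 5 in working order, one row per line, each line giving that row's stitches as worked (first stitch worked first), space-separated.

Rows as worked:
x k p p p o p x k p p p o
p p k p k x p p p k p k x
k p o p p p k k p o p p p

Derivation:
Row 3: chart row 3, RS - tile across columns 1-13 and work as-is.
Row 4: chart row 1, WS - tiled (columns 1-13): x p k p k k k x p k p k k; work from column 13 back to 1 with k<->p swapped.
Row 5: chart row 2, RS - tile across columns 1-13 and work as-is.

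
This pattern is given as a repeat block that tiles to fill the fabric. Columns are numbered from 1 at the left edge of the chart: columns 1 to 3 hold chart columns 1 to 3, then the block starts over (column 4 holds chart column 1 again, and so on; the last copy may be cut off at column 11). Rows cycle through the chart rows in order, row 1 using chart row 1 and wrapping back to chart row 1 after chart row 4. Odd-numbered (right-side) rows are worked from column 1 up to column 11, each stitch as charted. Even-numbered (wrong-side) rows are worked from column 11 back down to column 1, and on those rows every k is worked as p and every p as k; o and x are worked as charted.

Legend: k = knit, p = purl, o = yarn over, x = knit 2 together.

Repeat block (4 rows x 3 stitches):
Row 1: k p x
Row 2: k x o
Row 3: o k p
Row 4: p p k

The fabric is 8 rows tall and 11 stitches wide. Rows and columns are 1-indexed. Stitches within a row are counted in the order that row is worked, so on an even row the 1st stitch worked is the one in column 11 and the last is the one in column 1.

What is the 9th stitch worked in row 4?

Row 4: (4-1) mod 4 = 3, so use chart row 4. Even row -> WS.
Chart row 4 tiled across columns 1-11: p p k p p k p p k p p
WS row: flip the tiled sequence (start at column 11) and apply k<->p; o and x stay.
Row 4 as worked: k k p k k p k k p k k
Counting 9 along the worked row gives p.

Stitch:
p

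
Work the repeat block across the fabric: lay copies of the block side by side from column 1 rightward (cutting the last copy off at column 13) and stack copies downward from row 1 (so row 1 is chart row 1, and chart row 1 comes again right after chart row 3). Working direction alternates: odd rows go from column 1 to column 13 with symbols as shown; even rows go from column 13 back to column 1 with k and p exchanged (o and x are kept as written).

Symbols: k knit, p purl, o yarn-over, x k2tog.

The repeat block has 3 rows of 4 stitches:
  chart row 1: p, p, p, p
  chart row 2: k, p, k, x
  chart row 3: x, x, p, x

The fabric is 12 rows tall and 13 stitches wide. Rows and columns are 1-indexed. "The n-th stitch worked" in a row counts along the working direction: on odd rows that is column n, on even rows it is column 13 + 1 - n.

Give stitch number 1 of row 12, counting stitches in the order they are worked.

Row 12: (12-1) mod 3 = 2, so use chart row 3. Even row -> WS.
Chart row 3 tiled across columns 1-13: x x p x x x p x x x p x x
WS row: flip the tiled sequence (start at column 13) and apply k<->p; o and x stay.
Row 12 as worked: x x k x x x k x x x k x x
The 1st stitch worked is x.

Stitch:
x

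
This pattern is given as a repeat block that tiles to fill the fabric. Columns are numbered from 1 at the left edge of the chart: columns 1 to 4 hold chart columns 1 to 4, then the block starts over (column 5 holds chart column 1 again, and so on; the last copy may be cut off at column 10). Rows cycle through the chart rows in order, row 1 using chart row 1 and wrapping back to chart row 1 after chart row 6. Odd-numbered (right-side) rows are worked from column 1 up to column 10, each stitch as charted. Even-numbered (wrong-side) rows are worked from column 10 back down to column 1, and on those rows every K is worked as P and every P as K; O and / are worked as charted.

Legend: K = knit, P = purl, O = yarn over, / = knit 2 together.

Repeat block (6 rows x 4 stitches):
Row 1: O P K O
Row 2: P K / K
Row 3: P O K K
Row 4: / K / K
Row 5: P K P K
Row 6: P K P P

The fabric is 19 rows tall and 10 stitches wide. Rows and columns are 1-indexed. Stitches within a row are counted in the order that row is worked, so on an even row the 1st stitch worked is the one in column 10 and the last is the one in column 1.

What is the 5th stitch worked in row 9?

Row 9: (9-1) mod 6 = 2, so use chart row 3. Odd row -> RS.
Chart row 3 tiled across columns 1-10: P O K K P O K K P O
RS row: no reversal, no swap; stitch n worked = column n.
Counting 5 along the worked row gives P.

Result:
P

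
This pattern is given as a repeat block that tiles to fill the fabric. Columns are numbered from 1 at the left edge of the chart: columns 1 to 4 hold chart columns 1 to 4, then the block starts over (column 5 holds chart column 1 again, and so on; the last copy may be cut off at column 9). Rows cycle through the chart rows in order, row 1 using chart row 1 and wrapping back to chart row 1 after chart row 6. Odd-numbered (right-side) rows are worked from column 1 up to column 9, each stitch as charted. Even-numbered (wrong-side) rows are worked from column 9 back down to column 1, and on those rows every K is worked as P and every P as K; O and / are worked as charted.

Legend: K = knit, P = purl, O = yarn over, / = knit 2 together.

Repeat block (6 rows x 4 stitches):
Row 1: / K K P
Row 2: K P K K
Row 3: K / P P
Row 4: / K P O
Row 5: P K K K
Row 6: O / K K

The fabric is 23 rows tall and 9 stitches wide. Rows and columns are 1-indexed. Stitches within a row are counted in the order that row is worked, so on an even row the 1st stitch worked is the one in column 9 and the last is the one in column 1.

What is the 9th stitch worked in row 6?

Row 6 uses chart row ((6-1) mod 6)+1 = 6. Row 6 is even, so WS.
Chart row 6 tiled across columns 1-9: O / K K O / K K O
WS: work from column 9 back to column 1 (reverse the tiled row), swapping K<->P (O and / unchanged).
Row 6 as worked: O P P / O P P / O
The 9th stitch worked is O.

== STITCH ==
O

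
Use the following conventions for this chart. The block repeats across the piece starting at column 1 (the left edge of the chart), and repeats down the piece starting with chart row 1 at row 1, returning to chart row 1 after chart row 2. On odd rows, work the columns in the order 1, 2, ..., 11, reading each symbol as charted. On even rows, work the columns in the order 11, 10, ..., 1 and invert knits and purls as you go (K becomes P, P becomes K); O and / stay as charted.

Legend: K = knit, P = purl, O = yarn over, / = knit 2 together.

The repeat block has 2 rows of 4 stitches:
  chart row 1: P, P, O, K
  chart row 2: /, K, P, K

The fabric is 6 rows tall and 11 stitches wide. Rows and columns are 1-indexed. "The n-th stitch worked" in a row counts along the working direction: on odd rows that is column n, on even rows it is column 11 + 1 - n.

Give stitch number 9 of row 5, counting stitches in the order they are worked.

For row 5: chart row = ((5-1) mod 2) + 1 = 1; this is a RS (odd) row.
Chart row 1 tiled across columns 1-11: P P O K P P O K P P O
RS: work column 1 to column 11, symbols as charted — the tiled row is the row as worked.
Stitch 9 in working order -> P

Result:
P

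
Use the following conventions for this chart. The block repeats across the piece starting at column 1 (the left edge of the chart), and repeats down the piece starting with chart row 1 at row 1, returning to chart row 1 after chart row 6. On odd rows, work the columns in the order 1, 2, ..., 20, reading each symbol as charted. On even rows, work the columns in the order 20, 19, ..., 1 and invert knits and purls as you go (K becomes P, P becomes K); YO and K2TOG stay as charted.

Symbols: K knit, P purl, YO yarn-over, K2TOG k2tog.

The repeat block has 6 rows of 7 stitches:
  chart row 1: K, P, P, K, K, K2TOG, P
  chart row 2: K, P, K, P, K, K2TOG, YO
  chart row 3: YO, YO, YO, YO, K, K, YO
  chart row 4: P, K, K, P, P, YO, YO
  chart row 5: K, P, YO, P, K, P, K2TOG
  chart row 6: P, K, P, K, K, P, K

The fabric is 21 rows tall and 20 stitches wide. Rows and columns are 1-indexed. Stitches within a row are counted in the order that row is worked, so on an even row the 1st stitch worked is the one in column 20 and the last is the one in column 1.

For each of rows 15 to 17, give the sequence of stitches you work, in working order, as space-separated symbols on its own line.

Result:
YO YO YO YO K K YO YO YO YO YO K K YO YO YO YO YO K K
YO K K P P K YO YO K K P P K YO YO K K P P K
K P YO P K P K2TOG K P YO P K P K2TOG K P YO P K P

Derivation:
Row 15: chart row 3, RS - tile across columns 1-20 and work as-is.
Row 16: chart row 4, WS - tiled (columns 1-20): P K K P P YO YO P K K P P YO YO P K K P P YO; work from column 20 back to 1 with K<->P swapped.
Row 17: chart row 5, RS - tile across columns 1-20 and work as-is.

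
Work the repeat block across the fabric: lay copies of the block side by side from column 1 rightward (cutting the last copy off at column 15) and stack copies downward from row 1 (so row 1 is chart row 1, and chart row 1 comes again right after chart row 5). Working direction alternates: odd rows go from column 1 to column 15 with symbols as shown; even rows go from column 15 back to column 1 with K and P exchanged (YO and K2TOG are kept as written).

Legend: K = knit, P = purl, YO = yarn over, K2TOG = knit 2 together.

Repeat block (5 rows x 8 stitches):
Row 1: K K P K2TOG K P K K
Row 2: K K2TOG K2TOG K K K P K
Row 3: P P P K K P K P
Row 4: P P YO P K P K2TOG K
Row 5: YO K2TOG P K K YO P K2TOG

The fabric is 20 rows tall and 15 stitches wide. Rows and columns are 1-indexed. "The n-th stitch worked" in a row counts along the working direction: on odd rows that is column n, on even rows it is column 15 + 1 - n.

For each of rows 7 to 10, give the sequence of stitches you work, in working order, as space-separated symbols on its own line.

Row 7: chart row 2, RS - tile across columns 1-15 and work as-is.
Row 8: chart row 3, WS - tiled (columns 1-15): P P P K K P K P P P P K K P K; work from column 15 back to 1 with K<->P swapped.
Row 9: chart row 4, RS - tile across columns 1-15 and work as-is.
Row 10: chart row 5, WS - tiled (columns 1-15): YO K2TOG P K K YO P K2TOG YO K2TOG P K K YO P; work from column 15 back to 1 with K<->P swapped.

Result:
K K2TOG K2TOG K K K P K K K2TOG K2TOG K K K P
P K P P K K K K P K P P K K K
P P YO P K P K2TOG K P P YO P K P K2TOG
K YO P P K K2TOG YO K2TOG K YO P P K K2TOG YO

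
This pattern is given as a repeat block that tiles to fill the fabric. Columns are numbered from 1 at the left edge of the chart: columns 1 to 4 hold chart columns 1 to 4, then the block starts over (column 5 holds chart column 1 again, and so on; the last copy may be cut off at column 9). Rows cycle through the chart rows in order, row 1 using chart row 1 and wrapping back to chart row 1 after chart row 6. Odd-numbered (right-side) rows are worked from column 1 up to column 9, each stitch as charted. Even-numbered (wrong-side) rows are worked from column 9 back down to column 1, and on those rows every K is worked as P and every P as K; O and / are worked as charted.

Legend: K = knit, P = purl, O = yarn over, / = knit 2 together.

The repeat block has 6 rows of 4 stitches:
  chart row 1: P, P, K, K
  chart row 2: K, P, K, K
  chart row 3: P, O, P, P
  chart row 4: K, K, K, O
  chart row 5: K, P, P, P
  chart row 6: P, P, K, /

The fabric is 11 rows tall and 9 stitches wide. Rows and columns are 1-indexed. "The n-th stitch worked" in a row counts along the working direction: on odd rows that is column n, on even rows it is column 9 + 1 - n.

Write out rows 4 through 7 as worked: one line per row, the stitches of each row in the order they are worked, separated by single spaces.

Row 4: chart row 4, WS - tiled (columns 1-9): K K K O K K K O K; work from column 9 back to 1 with K<->P swapped.
Row 5: chart row 5, RS - tile across columns 1-9 and work as-is.
Row 6: chart row 6, WS - tiled (columns 1-9): P P K / P P K / P; work from column 9 back to 1 with K<->P swapped.
Row 7: chart row 1, RS - tile across columns 1-9 and work as-is.

== ROWS AS WORKED ==
P O P P P O P P P
K P P P K P P P K
K / P K K / P K K
P P K K P P K K P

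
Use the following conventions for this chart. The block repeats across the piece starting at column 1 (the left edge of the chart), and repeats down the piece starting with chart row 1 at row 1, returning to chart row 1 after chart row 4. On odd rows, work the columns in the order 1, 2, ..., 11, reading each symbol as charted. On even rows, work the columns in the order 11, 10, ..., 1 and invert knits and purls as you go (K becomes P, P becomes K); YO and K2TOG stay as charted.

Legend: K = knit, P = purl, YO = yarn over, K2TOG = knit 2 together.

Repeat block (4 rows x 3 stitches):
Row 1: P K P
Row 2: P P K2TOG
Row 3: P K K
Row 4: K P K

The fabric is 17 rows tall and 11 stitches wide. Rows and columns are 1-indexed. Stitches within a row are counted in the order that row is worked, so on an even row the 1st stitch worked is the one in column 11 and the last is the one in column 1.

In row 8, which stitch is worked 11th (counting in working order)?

For row 8: chart row = ((8-1) mod 4) + 1 = 4; this is a WS (even) row.
Chart row 4 tiled across columns 1-11: K P K K P K K P K K P
Wrong side: read the tiled row from column 11 down to 1 and exchange K with P (leave YO, K2TOG).
Row 8 as worked: K P P K P P K P P K P
Stitch 11 in working order -> P

== STITCH ==
P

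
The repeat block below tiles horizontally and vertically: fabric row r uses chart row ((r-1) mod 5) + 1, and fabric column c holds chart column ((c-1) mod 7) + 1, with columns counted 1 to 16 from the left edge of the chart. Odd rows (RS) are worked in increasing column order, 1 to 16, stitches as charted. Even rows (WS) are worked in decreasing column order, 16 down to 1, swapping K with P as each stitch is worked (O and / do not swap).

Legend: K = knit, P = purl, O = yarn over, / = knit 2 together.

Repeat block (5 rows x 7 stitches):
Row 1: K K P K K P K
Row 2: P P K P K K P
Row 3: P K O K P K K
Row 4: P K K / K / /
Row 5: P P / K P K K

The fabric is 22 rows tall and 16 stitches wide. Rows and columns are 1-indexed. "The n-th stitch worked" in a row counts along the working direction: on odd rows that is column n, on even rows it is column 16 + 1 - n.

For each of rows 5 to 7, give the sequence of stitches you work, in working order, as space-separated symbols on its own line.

Row 5: chart row 5, RS - tile across columns 1-16 and work as-is.
Row 6: chart row 1, WS - tiled (columns 1-16): K K P K K P K K K P K K P K K K; work from column 16 back to 1 with K<->P swapped.
Row 7: chart row 2, RS - tile across columns 1-16 and work as-is.

Result:
P P / K P K K P P / K P K K P P
P P P K P P K P P P K P P K P P
P P K P K K P P P K P K K P P P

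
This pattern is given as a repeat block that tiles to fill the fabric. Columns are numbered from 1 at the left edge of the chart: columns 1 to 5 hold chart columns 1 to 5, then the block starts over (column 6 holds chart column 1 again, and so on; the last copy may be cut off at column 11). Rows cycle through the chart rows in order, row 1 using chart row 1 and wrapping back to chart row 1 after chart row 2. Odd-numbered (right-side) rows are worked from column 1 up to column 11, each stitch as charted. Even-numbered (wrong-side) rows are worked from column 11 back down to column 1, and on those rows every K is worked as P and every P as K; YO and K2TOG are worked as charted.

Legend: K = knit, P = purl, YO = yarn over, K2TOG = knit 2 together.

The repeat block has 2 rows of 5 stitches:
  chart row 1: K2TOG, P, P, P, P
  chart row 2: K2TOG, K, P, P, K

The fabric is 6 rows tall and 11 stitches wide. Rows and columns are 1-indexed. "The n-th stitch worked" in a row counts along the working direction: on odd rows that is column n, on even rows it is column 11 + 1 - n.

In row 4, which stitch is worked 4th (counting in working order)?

Result:
K

Derivation:
Row 4 uses chart row ((4-1) mod 2)+1 = 2. Row 4 is even, so WS.
Chart row 2 tiled across columns 1-11: K2TOG K P P K K2TOG K P P K K2TOG
WS: work from column 11 back to column 1 (reverse the tiled row), swapping K<->P (YO and K2TOG unchanged).
Row 4 as worked: K2TOG P K K P K2TOG P K K P K2TOG
Stitch 4 in working order -> K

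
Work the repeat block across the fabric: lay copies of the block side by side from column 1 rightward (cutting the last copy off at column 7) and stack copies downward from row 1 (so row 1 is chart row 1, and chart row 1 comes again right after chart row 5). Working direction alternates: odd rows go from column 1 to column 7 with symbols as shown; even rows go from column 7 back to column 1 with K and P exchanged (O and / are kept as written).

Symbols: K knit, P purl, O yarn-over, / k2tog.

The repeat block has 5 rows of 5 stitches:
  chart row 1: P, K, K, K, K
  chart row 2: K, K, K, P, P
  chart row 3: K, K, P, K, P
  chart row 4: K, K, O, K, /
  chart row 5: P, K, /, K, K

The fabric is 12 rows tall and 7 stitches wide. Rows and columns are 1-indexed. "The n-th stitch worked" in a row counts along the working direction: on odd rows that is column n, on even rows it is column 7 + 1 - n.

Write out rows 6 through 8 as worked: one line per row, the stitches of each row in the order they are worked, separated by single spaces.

Row 6: chart row 1, WS - tiled (columns 1-7): P K K K K P K; work from column 7 back to 1 with K<->P swapped.
Row 7: chart row 2, RS - tile across columns 1-7 and work as-is.
Row 8: chart row 3, WS - tiled (columns 1-7): K K P K P K K; work from column 7 back to 1 with K<->P swapped.

== ROWS AS WORKED ==
P K P P P P K
K K K P P K K
P P K P K P P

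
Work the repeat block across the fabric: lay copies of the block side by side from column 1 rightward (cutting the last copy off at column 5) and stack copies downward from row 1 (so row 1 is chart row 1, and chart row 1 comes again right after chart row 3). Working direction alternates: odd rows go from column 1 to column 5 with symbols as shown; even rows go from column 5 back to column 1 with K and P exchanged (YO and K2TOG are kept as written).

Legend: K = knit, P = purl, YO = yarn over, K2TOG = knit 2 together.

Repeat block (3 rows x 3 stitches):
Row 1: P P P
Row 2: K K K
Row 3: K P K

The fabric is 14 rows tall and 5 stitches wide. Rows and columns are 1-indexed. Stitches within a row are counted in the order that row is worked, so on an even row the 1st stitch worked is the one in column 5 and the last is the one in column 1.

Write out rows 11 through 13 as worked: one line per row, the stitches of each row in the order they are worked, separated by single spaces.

Row 11: chart row 2, RS - tile across columns 1-5 and work as-is.
Row 12: chart row 3, WS - tiled (columns 1-5): K P K K P; work from column 5 back to 1 with K<->P swapped.
Row 13: chart row 1, RS - tile across columns 1-5 and work as-is.

Rows as worked:
K K K K K
K P P K P
P P P P P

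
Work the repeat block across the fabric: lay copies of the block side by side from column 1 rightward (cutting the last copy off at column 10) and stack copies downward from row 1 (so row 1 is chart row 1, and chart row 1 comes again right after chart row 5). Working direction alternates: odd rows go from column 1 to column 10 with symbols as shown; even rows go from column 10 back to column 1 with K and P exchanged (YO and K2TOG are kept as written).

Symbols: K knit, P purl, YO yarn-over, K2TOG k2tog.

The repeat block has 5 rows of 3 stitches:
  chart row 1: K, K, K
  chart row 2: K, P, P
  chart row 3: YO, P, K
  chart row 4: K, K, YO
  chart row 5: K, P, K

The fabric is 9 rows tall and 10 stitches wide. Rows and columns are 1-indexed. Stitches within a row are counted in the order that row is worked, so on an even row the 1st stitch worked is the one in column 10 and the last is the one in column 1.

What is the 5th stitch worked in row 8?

Row 8: (8-1) mod 5 = 2, so use chart row 3. Even row -> WS.
Chart row 3 tiled across columns 1-10: YO P K YO P K YO P K YO
WS row: flip the tiled sequence (start at column 10) and apply K<->P; YO and K2TOG stay.
Row 8 as worked: YO P K YO P K YO P K YO
The 5th stitch worked is P.

== STITCH ==
P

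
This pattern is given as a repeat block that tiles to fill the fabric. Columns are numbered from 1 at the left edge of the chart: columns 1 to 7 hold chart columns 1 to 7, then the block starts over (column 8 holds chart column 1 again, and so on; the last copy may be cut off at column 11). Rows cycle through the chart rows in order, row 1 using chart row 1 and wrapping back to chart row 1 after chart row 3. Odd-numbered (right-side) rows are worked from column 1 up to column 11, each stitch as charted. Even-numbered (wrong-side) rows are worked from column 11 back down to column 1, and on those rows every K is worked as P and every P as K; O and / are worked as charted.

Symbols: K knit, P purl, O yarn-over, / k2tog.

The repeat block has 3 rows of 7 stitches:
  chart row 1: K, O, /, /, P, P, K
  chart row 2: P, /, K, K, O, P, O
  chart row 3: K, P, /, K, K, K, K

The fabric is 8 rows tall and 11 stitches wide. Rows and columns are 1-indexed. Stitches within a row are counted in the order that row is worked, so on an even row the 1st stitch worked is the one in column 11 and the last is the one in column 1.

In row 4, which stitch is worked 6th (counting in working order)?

For row 4: chart row = ((4-1) mod 3) + 1 = 1; this is a WS (even) row.
Chart row 1 tiled across columns 1-11: K O / / P P K K O / /
WS: work from column 11 back to column 1 (reverse the tiled row), swapping K<->P (O and / unchanged).
Row 4 as worked: / / O P P K K / / O P
The 6th stitch worked is K.

== STITCH ==
K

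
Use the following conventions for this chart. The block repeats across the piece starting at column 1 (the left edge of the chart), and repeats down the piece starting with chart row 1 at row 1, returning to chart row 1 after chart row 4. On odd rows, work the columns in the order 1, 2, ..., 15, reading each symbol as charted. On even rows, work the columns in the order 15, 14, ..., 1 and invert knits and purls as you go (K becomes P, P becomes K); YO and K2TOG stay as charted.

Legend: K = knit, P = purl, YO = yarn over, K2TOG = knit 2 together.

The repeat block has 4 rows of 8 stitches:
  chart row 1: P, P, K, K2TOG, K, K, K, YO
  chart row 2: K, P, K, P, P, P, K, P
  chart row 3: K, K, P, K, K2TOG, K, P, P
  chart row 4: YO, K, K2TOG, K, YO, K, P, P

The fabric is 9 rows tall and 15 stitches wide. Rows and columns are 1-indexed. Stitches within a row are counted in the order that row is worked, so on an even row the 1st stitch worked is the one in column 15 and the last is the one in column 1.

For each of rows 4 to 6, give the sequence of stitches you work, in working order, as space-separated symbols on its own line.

Row 4: chart row 4, WS - tiled (columns 1-15): YO K K2TOG K YO K P P YO K K2TOG K YO K P; work from column 15 back to 1 with K<->P swapped.
Row 5: chart row 1, RS - tile across columns 1-15 and work as-is.
Row 6: chart row 2, WS - tiled (columns 1-15): K P K P P P K P K P K P P P K; work from column 15 back to 1 with K<->P swapped.

== ROWS AS WORKED ==
K P YO P K2TOG P YO K K P YO P K2TOG P YO
P P K K2TOG K K K YO P P K K2TOG K K K
P K K K P K P K P K K K P K P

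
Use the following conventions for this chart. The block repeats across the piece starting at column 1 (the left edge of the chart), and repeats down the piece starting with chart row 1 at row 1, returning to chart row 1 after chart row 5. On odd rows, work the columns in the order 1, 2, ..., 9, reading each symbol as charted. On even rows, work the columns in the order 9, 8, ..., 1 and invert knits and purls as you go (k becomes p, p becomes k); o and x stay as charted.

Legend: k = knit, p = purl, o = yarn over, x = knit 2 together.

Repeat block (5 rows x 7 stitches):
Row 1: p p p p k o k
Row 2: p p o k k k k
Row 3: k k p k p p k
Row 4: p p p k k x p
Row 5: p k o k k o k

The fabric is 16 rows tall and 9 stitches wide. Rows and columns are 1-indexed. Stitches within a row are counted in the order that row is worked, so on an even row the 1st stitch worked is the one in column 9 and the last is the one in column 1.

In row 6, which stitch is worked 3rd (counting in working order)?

Row 6 uses chart row ((6-1) mod 5)+1 = 1. Row 6 is even, so WS.
Chart row 1 tiled across columns 1-9: p p p p k o k p p
WS: work from column 9 back to column 1 (reverse the tiled row), swapping k<->p (o and x unchanged).
Row 6 as worked: k k p o p k k k k
The 3rd stitch worked is p.

Result:
p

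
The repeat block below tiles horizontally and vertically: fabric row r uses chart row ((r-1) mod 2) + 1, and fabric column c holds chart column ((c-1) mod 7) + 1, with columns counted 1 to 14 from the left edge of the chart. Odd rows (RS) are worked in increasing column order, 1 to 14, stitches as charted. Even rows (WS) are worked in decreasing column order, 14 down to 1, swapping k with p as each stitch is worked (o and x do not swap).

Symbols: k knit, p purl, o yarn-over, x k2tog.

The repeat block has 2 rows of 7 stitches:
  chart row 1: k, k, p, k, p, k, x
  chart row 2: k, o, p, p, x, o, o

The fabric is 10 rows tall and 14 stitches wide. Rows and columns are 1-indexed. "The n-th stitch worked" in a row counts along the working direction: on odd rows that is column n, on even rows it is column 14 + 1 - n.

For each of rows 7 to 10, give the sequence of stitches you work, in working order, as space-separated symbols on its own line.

Row 7: chart row 1, RS - tile across columns 1-14 and work as-is.
Row 8: chart row 2, WS - tiled (columns 1-14): k o p p x o o k o p p x o o; work from column 14 back to 1 with k<->p swapped.
Row 9: chart row 1, RS - tile across columns 1-14 and work as-is.
Row 10: chart row 2, WS - tiled (columns 1-14): k o p p x o o k o p p x o o; work from column 14 back to 1 with k<->p swapped.

Rows as worked:
k k p k p k x k k p k p k x
o o x k k o p o o x k k o p
k k p k p k x k k p k p k x
o o x k k o p o o x k k o p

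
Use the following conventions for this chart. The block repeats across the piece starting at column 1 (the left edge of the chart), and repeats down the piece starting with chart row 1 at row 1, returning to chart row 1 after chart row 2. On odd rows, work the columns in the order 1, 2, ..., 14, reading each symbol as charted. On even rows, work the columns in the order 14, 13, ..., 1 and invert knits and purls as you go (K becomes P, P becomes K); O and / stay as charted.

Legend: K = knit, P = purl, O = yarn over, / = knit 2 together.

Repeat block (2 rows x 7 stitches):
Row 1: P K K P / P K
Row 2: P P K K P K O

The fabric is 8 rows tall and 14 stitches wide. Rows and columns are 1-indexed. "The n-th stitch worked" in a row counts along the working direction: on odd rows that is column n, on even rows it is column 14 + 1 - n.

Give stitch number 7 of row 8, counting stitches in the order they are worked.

== STITCH ==
K

Derivation:
Row 8 uses chart row ((8-1) mod 2)+1 = 2. Row 8 is even, so WS.
Chart row 2 tiled across columns 1-14: P P K K P K O P P K K P K O
Wrong side: read the tiled row from column 14 down to 1 and exchange K with P (leave O, /).
Row 8 as worked: O P K P P K K O P K P P K K
The 7th stitch worked is K.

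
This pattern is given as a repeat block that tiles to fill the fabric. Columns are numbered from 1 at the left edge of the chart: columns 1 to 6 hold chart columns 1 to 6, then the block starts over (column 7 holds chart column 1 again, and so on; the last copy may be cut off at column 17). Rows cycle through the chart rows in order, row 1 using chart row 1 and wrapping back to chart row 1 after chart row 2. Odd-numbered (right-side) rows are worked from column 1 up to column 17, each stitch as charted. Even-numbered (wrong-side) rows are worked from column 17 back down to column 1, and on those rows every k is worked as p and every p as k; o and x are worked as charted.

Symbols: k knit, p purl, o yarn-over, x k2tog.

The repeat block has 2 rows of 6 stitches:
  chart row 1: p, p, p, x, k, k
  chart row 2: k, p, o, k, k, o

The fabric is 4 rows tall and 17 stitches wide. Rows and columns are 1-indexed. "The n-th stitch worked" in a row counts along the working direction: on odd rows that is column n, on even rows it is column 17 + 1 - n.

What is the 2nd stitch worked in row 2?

== STITCH ==
p

Derivation:
Row 2 uses chart row ((2-1) mod 2)+1 = 2. Row 2 is even, so WS.
Chart row 2 tiled across columns 1-17: k p o k k o k p o k k o k p o k k
WS row: flip the tiled sequence (start at column 17) and apply k<->p; o and x stay.
Row 2 as worked: p p o k p o p p o k p o p p o k p
The 2nd stitch worked is p.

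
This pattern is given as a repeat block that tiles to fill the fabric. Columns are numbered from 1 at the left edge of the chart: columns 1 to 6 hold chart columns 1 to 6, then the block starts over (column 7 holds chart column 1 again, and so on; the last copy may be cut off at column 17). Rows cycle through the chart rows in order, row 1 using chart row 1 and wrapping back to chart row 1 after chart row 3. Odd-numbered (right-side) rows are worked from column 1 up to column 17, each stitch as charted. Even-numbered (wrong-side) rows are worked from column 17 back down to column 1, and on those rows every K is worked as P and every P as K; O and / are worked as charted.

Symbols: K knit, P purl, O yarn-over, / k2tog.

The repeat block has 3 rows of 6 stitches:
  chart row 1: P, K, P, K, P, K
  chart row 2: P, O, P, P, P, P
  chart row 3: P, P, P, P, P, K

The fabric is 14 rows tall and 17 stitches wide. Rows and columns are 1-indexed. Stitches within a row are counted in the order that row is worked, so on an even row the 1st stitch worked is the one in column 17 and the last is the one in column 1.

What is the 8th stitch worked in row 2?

Row 2 uses chart row ((2-1) mod 3)+1 = 2. Row 2 is even, so WS.
Chart row 2 tiled across columns 1-17: P O P P P P P O P P P P P O P P P
Wrong side: read the tiled row from column 17 down to 1 and exchange K with P (leave O, /).
Row 2 as worked: K K K O K K K K K O K K K K K O K
Counting 8 along the worked row gives K.

Result:
K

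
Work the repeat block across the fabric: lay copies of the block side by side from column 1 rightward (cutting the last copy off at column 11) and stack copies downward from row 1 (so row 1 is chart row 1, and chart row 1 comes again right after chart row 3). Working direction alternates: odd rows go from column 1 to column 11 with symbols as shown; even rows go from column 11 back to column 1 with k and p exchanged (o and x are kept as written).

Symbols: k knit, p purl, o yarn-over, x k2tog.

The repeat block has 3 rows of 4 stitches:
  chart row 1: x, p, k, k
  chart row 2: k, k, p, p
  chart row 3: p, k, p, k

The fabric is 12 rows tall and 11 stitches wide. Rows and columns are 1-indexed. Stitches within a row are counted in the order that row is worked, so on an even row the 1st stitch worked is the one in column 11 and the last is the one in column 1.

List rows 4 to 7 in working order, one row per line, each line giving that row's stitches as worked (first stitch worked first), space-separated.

Row 4: chart row 1, WS - tiled (columns 1-11): x p k k x p k k x p k; work from column 11 back to 1 with k<->p swapped.
Row 5: chart row 2, RS - tile across columns 1-11 and work as-is.
Row 6: chart row 3, WS - tiled (columns 1-11): p k p k p k p k p k p; work from column 11 back to 1 with k<->p swapped.
Row 7: chart row 1, RS - tile across columns 1-11 and work as-is.

Rows as worked:
p k x p p k x p p k x
k k p p k k p p k k p
k p k p k p k p k p k
x p k k x p k k x p k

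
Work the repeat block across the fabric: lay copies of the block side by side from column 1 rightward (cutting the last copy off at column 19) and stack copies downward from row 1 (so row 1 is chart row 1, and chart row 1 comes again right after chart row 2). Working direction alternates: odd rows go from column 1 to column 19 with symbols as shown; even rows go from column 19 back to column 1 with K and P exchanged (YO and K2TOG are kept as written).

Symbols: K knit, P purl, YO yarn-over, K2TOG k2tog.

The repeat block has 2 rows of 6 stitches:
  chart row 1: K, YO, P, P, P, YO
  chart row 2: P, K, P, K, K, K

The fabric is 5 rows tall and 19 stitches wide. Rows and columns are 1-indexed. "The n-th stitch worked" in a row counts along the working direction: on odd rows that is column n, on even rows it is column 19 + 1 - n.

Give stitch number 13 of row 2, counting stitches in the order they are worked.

Row 2: (2-1) mod 2 = 1, so use chart row 2. Even row -> WS.
Chart row 2 tiled across columns 1-19: P K P K K K P K P K K K P K P K K K P
WS row: flip the tiled sequence (start at column 19) and apply K<->P; YO and K2TOG stay.
Row 2 as worked: K P P P K P K P P P K P K P P P K P K
Counting 13 along the worked row gives K.

Result:
K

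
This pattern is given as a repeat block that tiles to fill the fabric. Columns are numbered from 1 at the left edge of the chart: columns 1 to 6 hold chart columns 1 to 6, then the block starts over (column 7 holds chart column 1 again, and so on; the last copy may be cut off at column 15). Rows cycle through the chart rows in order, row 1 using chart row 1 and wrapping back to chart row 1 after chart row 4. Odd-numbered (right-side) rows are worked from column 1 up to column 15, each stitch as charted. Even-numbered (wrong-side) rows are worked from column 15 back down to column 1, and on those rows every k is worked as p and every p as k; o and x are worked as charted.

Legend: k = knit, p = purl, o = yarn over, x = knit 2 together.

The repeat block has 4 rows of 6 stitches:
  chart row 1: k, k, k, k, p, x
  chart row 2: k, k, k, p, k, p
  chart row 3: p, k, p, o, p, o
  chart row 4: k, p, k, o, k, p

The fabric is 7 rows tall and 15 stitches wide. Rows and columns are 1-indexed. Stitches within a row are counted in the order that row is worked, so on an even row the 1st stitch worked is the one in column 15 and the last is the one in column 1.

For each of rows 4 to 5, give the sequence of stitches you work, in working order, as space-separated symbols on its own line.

Row 4: chart row 4, WS - tiled (columns 1-15): k p k o k p k p k o k p k p k; work from column 15 back to 1 with k<->p swapped.
Row 5: chart row 1, RS - tile across columns 1-15 and work as-is.

== ROWS AS WORKED ==
p k p k p o p k p k p o p k p
k k k k p x k k k k p x k k k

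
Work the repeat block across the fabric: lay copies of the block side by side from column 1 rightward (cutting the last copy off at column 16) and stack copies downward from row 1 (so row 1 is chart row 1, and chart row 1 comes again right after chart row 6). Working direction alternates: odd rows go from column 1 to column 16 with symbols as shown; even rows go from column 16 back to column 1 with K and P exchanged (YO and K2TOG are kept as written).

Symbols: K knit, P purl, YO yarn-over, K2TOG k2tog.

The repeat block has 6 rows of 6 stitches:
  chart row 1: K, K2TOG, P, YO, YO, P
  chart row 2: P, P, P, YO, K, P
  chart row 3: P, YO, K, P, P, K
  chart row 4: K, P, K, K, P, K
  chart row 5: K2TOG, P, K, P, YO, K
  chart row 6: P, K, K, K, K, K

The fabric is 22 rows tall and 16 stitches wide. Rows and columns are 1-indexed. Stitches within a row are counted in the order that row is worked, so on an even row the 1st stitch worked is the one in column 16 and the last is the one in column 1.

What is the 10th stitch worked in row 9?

== STITCH ==
P

Derivation:
Row 9 uses chart row ((9-1) mod 6)+1 = 3. Row 9 is odd, so RS.
Chart row 3 tiled across columns 1-16: P YO K P P K P YO K P P K P YO K P
Right side: take the tiled row as-is (worked left to right from column 1).
The 10th stitch worked is P.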